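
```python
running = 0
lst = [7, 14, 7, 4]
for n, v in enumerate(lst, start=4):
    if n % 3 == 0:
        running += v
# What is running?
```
Trace:
  running=0
  running=0, n=4, v=7
  running=0, n=5, v=14
  running=7, n=6, v=7
  running=7, n=7, v=4

Final answer: 7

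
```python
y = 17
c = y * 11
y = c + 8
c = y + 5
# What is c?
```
Trace:
  y=17
  y=17, c=187
  y=195, c=187
  y=195, c=200

Final answer: 200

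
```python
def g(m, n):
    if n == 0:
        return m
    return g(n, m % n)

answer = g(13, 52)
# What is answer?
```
Call trace:
g(m=13, n=52)
  g(m=52, n=13)
    g(m=13, n=0)
    -> return 13
  -> return 13
-> return 13

Final answer: 13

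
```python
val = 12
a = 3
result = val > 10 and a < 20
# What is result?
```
Trace:
  val=12
  val=12, a=3
  val=12, a=3, result=True

Final answer: True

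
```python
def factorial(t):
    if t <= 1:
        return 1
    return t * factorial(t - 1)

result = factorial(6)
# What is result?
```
Call trace:
factorial(t=6)
  factorial(t=5)
    factorial(t=4)
      factorial(t=3)
        factorial(t=2)
          factorial(t=1)
          -> return 1
        -> return 2
      -> return 6
    -> return 24
  -> return 120
-> return 720

Final answer: 720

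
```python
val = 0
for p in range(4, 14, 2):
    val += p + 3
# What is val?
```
Trace:
  val=0
  val=7, p=4
  val=16, p=6
  val=27, p=8
  val=40, p=10
  val=55, p=12

Final answer: 55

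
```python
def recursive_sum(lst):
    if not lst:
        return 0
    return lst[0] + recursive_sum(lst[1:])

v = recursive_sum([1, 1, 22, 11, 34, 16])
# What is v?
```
Call trace:
recursive_sum(lst=[1, 1, 22, 11, 34, 16])
  recursive_sum(lst=[1, 22, 11, 34, 16])
    recursive_sum(lst=[22, 11, 34, 16])
      recursive_sum(lst=[11, 34, 16])
        recursive_sum(lst=[34, 16])
          recursive_sum(lst=[16])
            recursive_sum(lst=[])
            -> return 0
          -> return 16
        -> return 50
      -> return 61
    -> return 83
  -> return 84
-> return 85

Final answer: 85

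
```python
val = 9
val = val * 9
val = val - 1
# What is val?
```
Trace:
  val=9
  val=81
  val=80

Final answer: 80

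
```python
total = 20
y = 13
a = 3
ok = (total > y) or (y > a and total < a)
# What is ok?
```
Trace:
  total=20
  total=20, y=13
  total=20, y=13, a=3
  total=20, y=13, a=3, ok=True

Final answer: True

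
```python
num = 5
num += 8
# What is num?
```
Trace:
  num=5
  num=13

Final answer: 13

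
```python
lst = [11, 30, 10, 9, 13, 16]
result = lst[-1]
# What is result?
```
Trace:
  lst=[11, 30, 10, 9, 13, 16]
  lst=[11, 30, 10, 9, 13, 16], result=16

Final answer: 16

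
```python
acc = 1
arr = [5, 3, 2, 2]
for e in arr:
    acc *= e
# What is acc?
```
Trace:
  acc=1
  acc=5, e=5
  acc=15, e=3
  acc=30, e=2
  acc=60, e=2

Final answer: 60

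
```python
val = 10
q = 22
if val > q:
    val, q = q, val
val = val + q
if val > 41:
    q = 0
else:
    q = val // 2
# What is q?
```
Trace:
  val=10
  val=10, q=22
  val=10, q=22
  val=32, q=22
  val=32, q=16

Final answer: 16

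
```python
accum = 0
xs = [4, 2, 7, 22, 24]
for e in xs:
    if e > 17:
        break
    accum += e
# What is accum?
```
Trace:
  accum=0
  accum=4, e=4
  accum=6, e=2
  accum=13, e=7
  accum=13, e=22

Final answer: 13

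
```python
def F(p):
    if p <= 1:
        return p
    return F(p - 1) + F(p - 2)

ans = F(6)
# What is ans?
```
Call trace (a repeated sub-call is expanded the first time; later identical calls just restate its return value):
F(p=6)
  F(p=5)
    F(p=4)
      F(p=3)
        F(p=2)
          F(p=1)
          -> return 1
          F(p=0)
          -> return 0
        -> return 1
        F(p=1)
        -> return 1
      -> return 2
      F(p=2) -> return 1  (same call as traced above)
    -> return 3
    F(p=3) -> return 2  (same call as traced above)
  -> return 5
  F(p=4) -> return 3  (same call as traced above)
-> return 8

Final answer: 8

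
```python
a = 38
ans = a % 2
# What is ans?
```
Trace:
  a=38
  a=38, ans=0

Final answer: 0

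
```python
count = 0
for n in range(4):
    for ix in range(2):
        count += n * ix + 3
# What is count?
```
Trace:
  count=0
  count=3, n=0, ix=0
  count=6, n=0, ix=1
  count=9, n=1, ix=0
  count=13, n=1, ix=1
  count=16, n=2, ix=0
  count=21, n=2, ix=1
  count=24, n=3, ix=0
  count=30, n=3, ix=1

Final answer: 30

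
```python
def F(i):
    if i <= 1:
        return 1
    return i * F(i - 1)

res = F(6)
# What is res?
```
Call trace:
F(i=6)
  F(i=5)
    F(i=4)
      F(i=3)
        F(i=2)
          F(i=1)
          -> return 1
        -> return 2
      -> return 6
    -> return 24
  -> return 120
-> return 720

Final answer: 720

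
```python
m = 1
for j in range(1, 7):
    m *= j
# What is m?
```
Trace:
  m=1
  m=1, j=1
  m=2, j=2
  m=6, j=3
  m=24, j=4
  m=120, j=5
  m=720, j=6

Final answer: 720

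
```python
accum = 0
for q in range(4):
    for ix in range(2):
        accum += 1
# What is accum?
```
Trace:
  accum=0
  accum=1, q=0, ix=0
  accum=2, q=0, ix=1
  accum=3, q=1, ix=0
  accum=4, q=1, ix=1
  accum=5, q=2, ix=0
  accum=6, q=2, ix=1
  accum=7, q=3, ix=0
  accum=8, q=3, ix=1

Final answer: 8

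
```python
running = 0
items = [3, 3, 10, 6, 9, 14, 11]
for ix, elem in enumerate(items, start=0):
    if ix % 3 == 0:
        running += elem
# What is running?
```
Trace:
  running=0
  running=3, ix=0, elem=3
  running=3, ix=1, elem=3
  running=3, ix=2, elem=10
  running=9, ix=3, elem=6
  running=9, ix=4, elem=9
  running=9, ix=5, elem=14
  running=20, ix=6, elem=11

Final answer: 20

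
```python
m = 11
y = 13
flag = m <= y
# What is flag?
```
Trace:
  m=11
  m=11, y=13
  m=11, y=13, flag=True

Final answer: True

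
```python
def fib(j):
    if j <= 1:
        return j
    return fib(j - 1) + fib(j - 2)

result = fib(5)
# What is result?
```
Call trace (a repeated sub-call is expanded the first time; later identical calls just restate its return value):
fib(j=5)
  fib(j=4)
    fib(j=3)
      fib(j=2)
        fib(j=1)
        -> return 1
        fib(j=0)
        -> return 0
      -> return 1
      fib(j=1)
      -> return 1
    -> return 2
    fib(j=2) -> return 1  (same call as traced above)
  -> return 3
  fib(j=3) -> return 2  (same call as traced above)
-> return 5

Final answer: 5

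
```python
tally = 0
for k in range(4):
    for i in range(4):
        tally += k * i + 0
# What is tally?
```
Trace:
  tally=0
  tally=0, k=0, i=0
  tally=0, k=0, i=1
  tally=0, k=0, i=2
  tally=0, k=0, i=3
  tally=0, k=1, i=0
  tally=1, k=1, i=1
  tally=3, k=1, i=2
  tally=6, k=1, i=3
  tally=6, k=2, i=0
  tally=8, k=2, i=1
  tally=12, k=2, i=2
  tally=18, k=2, i=3
  tally=18, k=3, i=0
  tally=21, k=3, i=1
  tally=27, k=3, i=2
  tally=36, k=3, i=3

Final answer: 36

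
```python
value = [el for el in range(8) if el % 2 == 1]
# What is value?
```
Trace:
  el=0
  el=1
  el=2
  el=3
  el=4
  el=5
  el=6
  el=7
  value=[1, 3, 5, 7]

Final answer: [1, 3, 5, 7]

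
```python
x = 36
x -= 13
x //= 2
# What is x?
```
Trace:
  x=36
  x=23
  x=11

Final answer: 11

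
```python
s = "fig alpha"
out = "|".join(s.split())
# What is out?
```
Trace:
  s='fig alpha'
  s='fig alpha', out='fig|alpha'

Final answer: 'fig|alpha'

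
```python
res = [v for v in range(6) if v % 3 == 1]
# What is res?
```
Trace:
  v=0
  v=1
  v=2
  v=3
  v=4
  v=5
  res=[1, 4]

Final answer: [1, 4]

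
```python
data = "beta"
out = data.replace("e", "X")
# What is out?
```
Trace:
  data='beta'
  data='beta', out='bXta'

Final answer: 'bXta'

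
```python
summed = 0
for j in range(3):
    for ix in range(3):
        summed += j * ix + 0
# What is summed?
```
Trace:
  summed=0
  summed=0, j=0, ix=0
  summed=0, j=0, ix=1
  summed=0, j=0, ix=2
  summed=0, j=1, ix=0
  summed=1, j=1, ix=1
  summed=3, j=1, ix=2
  summed=3, j=2, ix=0
  summed=5, j=2, ix=1
  summed=9, j=2, ix=2

Final answer: 9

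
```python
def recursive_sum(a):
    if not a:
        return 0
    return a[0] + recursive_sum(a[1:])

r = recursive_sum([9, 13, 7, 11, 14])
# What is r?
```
Call trace:
recursive_sum(a=[9, 13, 7, 11, 14])
  recursive_sum(a=[13, 7, 11, 14])
    recursive_sum(a=[7, 11, 14])
      recursive_sum(a=[11, 14])
        recursive_sum(a=[14])
          recursive_sum(a=[])
          -> return 0
        -> return 14
      -> return 25
    -> return 32
  -> return 45
-> return 54

Final answer: 54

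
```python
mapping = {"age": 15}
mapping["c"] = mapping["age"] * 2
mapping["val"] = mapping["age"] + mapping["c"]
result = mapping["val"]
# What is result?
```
Trace:
  mapping={'age': 15}
  mapping={'age': 15, 'c': 30}
  mapping={'age': 15, 'c': 30, 'val': 45}
  mapping={'age': 15, 'c': 30, 'val': 45}, result=45

Final answer: 45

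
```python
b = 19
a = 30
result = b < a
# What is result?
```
Trace:
  b=19
  b=19, a=30
  b=19, a=30, result=True

Final answer: True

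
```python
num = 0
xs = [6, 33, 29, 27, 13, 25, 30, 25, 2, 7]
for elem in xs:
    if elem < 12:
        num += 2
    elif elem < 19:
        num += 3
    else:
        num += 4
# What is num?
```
Trace:
  num=0
  num=2, elem=6
  num=6, elem=33
  num=10, elem=29
  num=14, elem=27
  num=17, elem=13
  num=21, elem=25
  num=25, elem=30
  num=29, elem=25
  num=31, elem=2
  num=33, elem=7

Final answer: 33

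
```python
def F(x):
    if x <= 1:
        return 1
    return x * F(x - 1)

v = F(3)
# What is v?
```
Call trace:
F(x=3)
  F(x=2)
    F(x=1)
    -> return 1
  -> return 2
-> return 6

Final answer: 6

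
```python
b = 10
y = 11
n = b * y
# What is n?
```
Trace:
  b=10
  b=10, y=11
  b=10, y=11, n=110

Final answer: 110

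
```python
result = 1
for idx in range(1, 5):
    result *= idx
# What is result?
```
Trace:
  result=1
  result=1, idx=1
  result=2, idx=2
  result=6, idx=3
  result=24, idx=4

Final answer: 24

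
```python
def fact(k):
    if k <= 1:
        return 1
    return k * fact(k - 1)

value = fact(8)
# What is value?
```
Call trace:
fact(k=8)
  fact(k=7)
    fact(k=6)
      fact(k=5)
        fact(k=4)
          fact(k=3)
            fact(k=2)
              fact(k=1)
              -> return 1
            -> return 2
          -> return 6
        -> return 24
      -> return 120
    -> return 720
  -> return 5040
-> return 40320

Final answer: 40320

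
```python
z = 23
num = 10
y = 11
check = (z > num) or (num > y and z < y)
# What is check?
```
Trace:
  z=23
  z=23, num=10
  z=23, num=10, y=11
  z=23, num=10, y=11, check=True

Final answer: True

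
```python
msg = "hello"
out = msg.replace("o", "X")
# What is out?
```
Trace:
  msg='hello'
  msg='hello', out='hellX'

Final answer: 'hellX'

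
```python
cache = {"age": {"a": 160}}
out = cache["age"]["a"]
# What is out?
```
Trace:
  cache={'age': {'a': 160}}
  cache={'age': {'a': 160}}, out=160

Final answer: 160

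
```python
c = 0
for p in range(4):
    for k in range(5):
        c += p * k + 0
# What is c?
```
Trace:
  c=0
  c=0, p=0, k=0
  c=0, p=0, k=1
  c=0, p=0, k=2
  c=0, p=0, k=3
  c=0, p=0, k=4
  c=0, p=1, k=0
  c=1, p=1, k=1
  c=3, p=1, k=2
  c=6, p=1, k=3
  c=10, p=1, k=4
  c=10, p=2, k=0
  c=12, p=2, k=1
  c=16, p=2, k=2
  c=22, p=2, k=3
  c=30, p=2, k=4
  c=30, p=3, k=0
  c=33, p=3, k=1
  c=39, p=3, k=2
  c=48, p=3, k=3
  c=60, p=3, k=4

Final answer: 60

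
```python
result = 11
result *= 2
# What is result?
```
Trace:
  result=11
  result=22

Final answer: 22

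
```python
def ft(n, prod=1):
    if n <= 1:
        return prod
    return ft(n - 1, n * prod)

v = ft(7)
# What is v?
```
Call trace:
ft(n=7, prod=1)
  ft(n=6, prod=7)
    ft(n=5, prod=42)
      ft(n=4, prod=210)
        ft(n=3, prod=840)
          ft(n=2, prod=2520)
            ft(n=1, prod=5040)
            -> return 5040
          -> return 5040
        -> return 5040
      -> return 5040
    -> return 5040
  -> return 5040
-> return 5040

Final answer: 5040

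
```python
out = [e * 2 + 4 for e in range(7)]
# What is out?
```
Trace:
  e=0
  e=1
  e=2
  e=3
  e=4
  e=5
  e=6
  out=[4, 6, 8, 10, 12, 14, 16]

Final answer: [4, 6, 8, 10, 12, 14, 16]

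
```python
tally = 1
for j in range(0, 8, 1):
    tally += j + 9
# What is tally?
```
Trace:
  tally=1
  tally=10, j=0
  tally=20, j=1
  tally=31, j=2
  tally=43, j=3
  tally=56, j=4
  tally=70, j=5
  tally=85, j=6
  tally=101, j=7

Final answer: 101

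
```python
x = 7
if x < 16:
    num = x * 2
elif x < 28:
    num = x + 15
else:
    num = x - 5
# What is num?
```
Trace:
  x=7
  x=7, num=14

Final answer: 14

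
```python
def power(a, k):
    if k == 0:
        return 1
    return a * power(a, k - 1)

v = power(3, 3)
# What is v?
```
Call trace:
power(a=3, k=3)
  power(a=3, k=2)
    power(a=3, k=1)
      power(a=3, k=0)
      -> return 1
    -> return 3
  -> return 9
-> return 27

Final answer: 27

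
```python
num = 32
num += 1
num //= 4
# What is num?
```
Trace:
  num=32
  num=33
  num=8

Final answer: 8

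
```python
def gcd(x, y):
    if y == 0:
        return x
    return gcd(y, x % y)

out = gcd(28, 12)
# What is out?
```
Call trace:
gcd(x=28, y=12)
  gcd(x=12, y=4)
    gcd(x=4, y=0)
    -> return 4
  -> return 4
-> return 4

Final answer: 4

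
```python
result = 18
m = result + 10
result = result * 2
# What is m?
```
Trace:
  result=18
  result=18, m=28
  result=36, m=28

Final answer: 28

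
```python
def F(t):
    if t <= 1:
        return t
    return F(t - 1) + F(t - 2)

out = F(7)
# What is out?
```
Call trace (a repeated sub-call is expanded the first time; later identical calls just restate its return value):
F(t=7)
  F(t=6)
    F(t=5)
      F(t=4)
        F(t=3)
          F(t=2)
            F(t=1)
            -> return 1
            F(t=0)
            -> return 0
          -> return 1
          F(t=1)
          -> return 1
        -> return 2
        F(t=2) -> return 1  (same call as traced above)
      -> return 3
      F(t=3) -> return 2  (same call as traced above)
    -> return 5
    F(t=4) -> return 3  (same call as traced above)
  -> return 8
  F(t=5) -> return 5  (same call as traced above)
-> return 13

Final answer: 13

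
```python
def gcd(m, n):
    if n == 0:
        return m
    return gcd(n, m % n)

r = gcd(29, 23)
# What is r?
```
Call trace:
gcd(m=29, n=23)
  gcd(m=23, n=6)
    gcd(m=6, n=5)
      gcd(m=5, n=1)
        gcd(m=1, n=0)
        -> return 1
      -> return 1
    -> return 1
  -> return 1
-> return 1

Final answer: 1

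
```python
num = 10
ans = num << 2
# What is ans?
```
Trace:
  num=10
  num=10, ans=40

Final answer: 40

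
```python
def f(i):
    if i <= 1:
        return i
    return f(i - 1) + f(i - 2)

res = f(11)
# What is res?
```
Call trace (a repeated sub-call is expanded the first time; later identical calls just restate its return value):
f(i=11)
  f(i=10)
    f(i=9)
      f(i=8)
        f(i=7)
          f(i=6)
            f(i=5)
              f(i=4)
                f(i=3)
                  f(i=2)
                    f(i=1)
                    -> return 1
                    f(i=0)
                    -> return 0
                  -> return 1
                  f(i=1)
                  -> return 1
                -> return 2
                f(i=2) -> return 1  (same call as traced above)
              -> return 3
              f(i=3) -> return 2  (same call as traced above)
            -> return 5
            f(i=4) -> return 3  (same call as traced above)
          -> return 8
          f(i=5) -> return 5  (same call as traced above)
        -> return 13
        f(i=6) -> return 8  (same call as traced above)
      -> return 21
      f(i=7) -> return 13  (same call as traced above)
    -> return 34
    f(i=8) -> return 21  (same call as traced above)
  -> return 55
  f(i=9) -> return 34  (same call as traced above)
-> return 89

Final answer: 89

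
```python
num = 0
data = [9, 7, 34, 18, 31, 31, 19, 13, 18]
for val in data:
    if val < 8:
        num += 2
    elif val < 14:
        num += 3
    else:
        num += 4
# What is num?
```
Trace:
  num=0
  num=3, val=9
  num=5, val=7
  num=9, val=34
  num=13, val=18
  num=17, val=31
  num=21, val=31
  num=25, val=19
  num=28, val=13
  num=32, val=18

Final answer: 32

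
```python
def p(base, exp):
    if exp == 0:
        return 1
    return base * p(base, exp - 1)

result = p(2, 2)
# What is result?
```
Call trace:
p(base=2, exp=2)
  p(base=2, exp=1)
    p(base=2, exp=0)
    -> return 1
  -> return 2
-> return 4

Final answer: 4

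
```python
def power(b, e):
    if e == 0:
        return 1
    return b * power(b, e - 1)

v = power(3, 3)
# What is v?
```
Call trace:
power(b=3, e=3)
  power(b=3, e=2)
    power(b=3, e=1)
      power(b=3, e=0)
      -> return 1
    -> return 3
  -> return 9
-> return 27

Final answer: 27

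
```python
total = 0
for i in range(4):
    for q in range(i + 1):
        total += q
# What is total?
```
Trace:
  total=0
  total=0, i=0, q=0
  total=0, i=1, q=0
  total=1, i=1, q=1
  total=1, i=2, q=0
  total=2, i=2, q=1
  total=4, i=2, q=2
  total=4, i=3, q=0
  total=5, i=3, q=1
  total=7, i=3, q=2
  total=10, i=3, q=3

Final answer: 10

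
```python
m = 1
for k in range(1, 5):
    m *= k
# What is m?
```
Trace:
  m=1
  m=1, k=1
  m=2, k=2
  m=6, k=3
  m=24, k=4

Final answer: 24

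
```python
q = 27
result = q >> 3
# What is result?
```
Trace:
  q=27
  q=27, result=3

Final answer: 3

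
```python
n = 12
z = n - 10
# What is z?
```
Trace:
  n=12
  n=12, z=2

Final answer: 2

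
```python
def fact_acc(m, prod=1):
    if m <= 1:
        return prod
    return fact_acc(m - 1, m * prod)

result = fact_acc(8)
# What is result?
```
Call trace:
fact_acc(m=8, prod=1)
  fact_acc(m=7, prod=8)
    fact_acc(m=6, prod=56)
      fact_acc(m=5, prod=336)
        fact_acc(m=4, prod=1680)
          fact_acc(m=3, prod=6720)
            fact_acc(m=2, prod=20160)
              fact_acc(m=1, prod=40320)
              -> return 40320
            -> return 40320
          -> return 40320
        -> return 40320
      -> return 40320
    -> return 40320
  -> return 40320
-> return 40320

Final answer: 40320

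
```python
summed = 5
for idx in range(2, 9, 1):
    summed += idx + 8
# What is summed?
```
Trace:
  summed=5
  summed=15, idx=2
  summed=26, idx=3
  summed=38, idx=4
  summed=51, idx=5
  summed=65, idx=6
  summed=80, idx=7
  summed=96, idx=8

Final answer: 96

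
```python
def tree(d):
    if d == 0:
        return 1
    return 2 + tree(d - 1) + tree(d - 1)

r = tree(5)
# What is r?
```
Call trace (a repeated sub-call is expanded the first time; later identical calls just restate its return value):
tree(d=5)
  tree(d=4)
    tree(d=3)
      tree(d=2)
        tree(d=1)
          tree(d=0)
          -> return 1
          tree(d=0)
          -> return 1
        -> return 4
        tree(d=1) -> return 4  (same call as traced above)
      -> return 10
      tree(d=2) -> return 10  (same call as traced above)
    -> return 22
    tree(d=3) -> return 22  (same call as traced above)
  -> return 46
  tree(d=4) -> return 46  (same call as traced above)
-> return 94

Final answer: 94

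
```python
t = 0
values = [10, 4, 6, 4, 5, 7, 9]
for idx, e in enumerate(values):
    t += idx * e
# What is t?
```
Trace:
  t=0
  t=0, idx=0, e=10
  t=4, idx=1, e=4
  t=16, idx=2, e=6
  t=28, idx=3, e=4
  t=48, idx=4, e=5
  t=83, idx=5, e=7
  t=137, idx=6, e=9

Final answer: 137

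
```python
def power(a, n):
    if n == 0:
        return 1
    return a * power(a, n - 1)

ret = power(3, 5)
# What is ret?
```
Call trace:
power(a=3, n=5)
  power(a=3, n=4)
    power(a=3, n=3)
      power(a=3, n=2)
        power(a=3, n=1)
          power(a=3, n=0)
          -> return 1
        -> return 3
      -> return 9
    -> return 27
  -> return 81
-> return 243

Final answer: 243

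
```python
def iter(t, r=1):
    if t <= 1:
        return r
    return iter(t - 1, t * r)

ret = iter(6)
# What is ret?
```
Call trace:
iter(t=6, r=1)
  iter(t=5, r=6)
    iter(t=4, r=30)
      iter(t=3, r=120)
        iter(t=2, r=360)
          iter(t=1, r=720)
          -> return 720
        -> return 720
      -> return 720
    -> return 720
  -> return 720
-> return 720

Final answer: 720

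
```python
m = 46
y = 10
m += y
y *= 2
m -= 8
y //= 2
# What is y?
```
Trace:
  m=46
  m=46, y=10
  m=56, y=10
  m=56, y=20
  m=48, y=20
  m=48, y=10

Final answer: 10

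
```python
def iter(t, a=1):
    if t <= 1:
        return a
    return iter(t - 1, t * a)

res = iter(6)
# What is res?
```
Call trace:
iter(t=6, a=1)
  iter(t=5, a=6)
    iter(t=4, a=30)
      iter(t=3, a=120)
        iter(t=2, a=360)
          iter(t=1, a=720)
          -> return 720
        -> return 720
      -> return 720
    -> return 720
  -> return 720
-> return 720

Final answer: 720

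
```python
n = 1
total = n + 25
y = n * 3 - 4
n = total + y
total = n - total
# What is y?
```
Trace:
  n=1
  n=1, total=26
  n=1, total=26, y=-1
  n=25, total=26, y=-1
  n=25, total=-1, y=-1

Final answer: -1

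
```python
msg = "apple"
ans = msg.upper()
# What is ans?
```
Trace:
  msg='apple'
  msg='apple', ans='APPLE'

Final answer: 'APPLE'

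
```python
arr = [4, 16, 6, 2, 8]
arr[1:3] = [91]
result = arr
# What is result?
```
Trace:
  arr=[4, 16, 6, 2, 8]
  arr=[4, 91, 2, 8]
  arr=[4, 91, 2, 8], result=[4, 91, 2, 8]

Final answer: [4, 91, 2, 8]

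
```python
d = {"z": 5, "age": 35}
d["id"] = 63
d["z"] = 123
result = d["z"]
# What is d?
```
Trace:
  d={'z': 5, 'age': 35}
  d={'z': 5, 'age': 35, 'id': 63}
  d={'z': 123, 'age': 35, 'id': 63}
  d={'z': 123, 'age': 35, 'id': 63}, result=123

Final answer: {'z': 123, 'age': 35, 'id': 63}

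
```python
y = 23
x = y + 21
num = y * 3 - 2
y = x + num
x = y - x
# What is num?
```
Trace:
  y=23
  y=23, x=44
  y=23, x=44, num=67
  y=111, x=44, num=67
  y=111, x=67, num=67

Final answer: 67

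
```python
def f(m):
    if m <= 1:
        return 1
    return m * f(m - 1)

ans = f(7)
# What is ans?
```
Call trace:
f(m=7)
  f(m=6)
    f(m=5)
      f(m=4)
        f(m=3)
          f(m=2)
            f(m=1)
            -> return 1
          -> return 2
        -> return 6
      -> return 24
    -> return 120
  -> return 720
-> return 5040

Final answer: 5040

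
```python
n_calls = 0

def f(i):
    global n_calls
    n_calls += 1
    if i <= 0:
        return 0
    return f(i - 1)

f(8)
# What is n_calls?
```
Call trace:
f(i=8)
  f(i=7)
    f(i=6)
      f(i=5)
        f(i=4)
          f(i=3)
            f(i=2)
              f(i=1)
                f(i=0)
                -> return 0
              -> return 0
            -> return 0
          -> return 0
        -> return 0
      -> return 0
    -> return 0
  -> return 0
-> return 0

n_calls is incremented once per call. f is entered once for each i = 8, 7, 6, 5, 4, 3, 2, 1, 0 (the i <= 0 call returns without recursing), i.e. 8 + 1 calls.
n_calls = 9

Final answer: 9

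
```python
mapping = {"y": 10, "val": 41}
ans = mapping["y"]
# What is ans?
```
Trace:
  mapping={'y': 10, 'val': 41}
  mapping={'y': 10, 'val': 41}, ans=10

Final answer: 10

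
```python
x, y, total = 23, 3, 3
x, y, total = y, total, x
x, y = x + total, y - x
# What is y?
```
Trace:
  x=23, y=3, total=3
  x=3, y=3, total=23
  x=26, y=0, total=23

Final answer: 0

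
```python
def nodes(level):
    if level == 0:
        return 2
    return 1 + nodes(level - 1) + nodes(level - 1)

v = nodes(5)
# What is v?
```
Call trace (a repeated sub-call is expanded the first time; later identical calls just restate its return value):
nodes(level=5)
  nodes(level=4)
    nodes(level=3)
      nodes(level=2)
        nodes(level=1)
          nodes(level=0)
          -> return 2
          nodes(level=0)
          -> return 2
        -> return 5
        nodes(level=1) -> return 5  (same call as traced above)
      -> return 11
      nodes(level=2) -> return 11  (same call as traced above)
    -> return 23
    nodes(level=3) -> return 23  (same call as traced above)
  -> return 47
  nodes(level=4) -> return 47  (same call as traced above)
-> return 95

Final answer: 95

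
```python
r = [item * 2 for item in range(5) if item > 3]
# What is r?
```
Trace:
  item=0
  item=1
  item=2
  item=3
  item=4
  r=[8]

Final answer: [8]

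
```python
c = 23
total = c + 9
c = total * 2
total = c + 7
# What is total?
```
Trace:
  c=23
  c=23, total=32
  c=64, total=32
  c=64, total=71

Final answer: 71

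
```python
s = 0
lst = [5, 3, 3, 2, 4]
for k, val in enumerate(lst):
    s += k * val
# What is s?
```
Trace:
  s=0
  s=0, k=0, val=5
  s=3, k=1, val=3
  s=9, k=2, val=3
  s=15, k=3, val=2
  s=31, k=4, val=4

Final answer: 31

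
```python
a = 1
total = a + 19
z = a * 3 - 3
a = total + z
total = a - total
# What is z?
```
Trace:
  a=1
  a=1, total=20
  a=1, total=20, z=0
  a=20, total=20, z=0
  a=20, total=0, z=0

Final answer: 0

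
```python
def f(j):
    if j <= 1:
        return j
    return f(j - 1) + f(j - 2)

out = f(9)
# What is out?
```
Call trace (a repeated sub-call is expanded the first time; later identical calls just restate its return value):
f(j=9)
  f(j=8)
    f(j=7)
      f(j=6)
        f(j=5)
          f(j=4)
            f(j=3)
              f(j=2)
                f(j=1)
                -> return 1
                f(j=0)
                -> return 0
              -> return 1
              f(j=1)
              -> return 1
            -> return 2
            f(j=2) -> return 1  (same call as traced above)
          -> return 3
          f(j=3) -> return 2  (same call as traced above)
        -> return 5
        f(j=4) -> return 3  (same call as traced above)
      -> return 8
      f(j=5) -> return 5  (same call as traced above)
    -> return 13
    f(j=6) -> return 8  (same call as traced above)
  -> return 21
  f(j=7) -> return 13  (same call as traced above)
-> return 34

Final answer: 34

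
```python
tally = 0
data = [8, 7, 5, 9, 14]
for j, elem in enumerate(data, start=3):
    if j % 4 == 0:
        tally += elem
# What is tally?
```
Trace:
  tally=0
  tally=0, j=3, elem=8
  tally=7, j=4, elem=7
  tally=7, j=5, elem=5
  tally=7, j=6, elem=9
  tally=7, j=7, elem=14

Final answer: 7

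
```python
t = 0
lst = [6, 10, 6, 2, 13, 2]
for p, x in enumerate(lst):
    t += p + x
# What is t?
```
Trace:
  t=0
  t=6, p=0, x=6
  t=17, p=1, x=10
  t=25, p=2, x=6
  t=30, p=3, x=2
  t=47, p=4, x=13
  t=54, p=5, x=2

Final answer: 54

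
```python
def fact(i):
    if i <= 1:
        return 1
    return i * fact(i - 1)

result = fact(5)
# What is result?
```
Call trace:
fact(i=5)
  fact(i=4)
    fact(i=3)
      fact(i=2)
        fact(i=1)
        -> return 1
      -> return 2
    -> return 6
  -> return 24
-> return 120

Final answer: 120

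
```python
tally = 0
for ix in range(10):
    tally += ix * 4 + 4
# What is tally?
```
Trace:
  tally=0
  tally=4, ix=0
  tally=12, ix=1
  tally=24, ix=2
  tally=40, ix=3
  tally=60, ix=4
  tally=84, ix=5
  tally=112, ix=6
  tally=144, ix=7
  tally=180, ix=8
  tally=220, ix=9

Final answer: 220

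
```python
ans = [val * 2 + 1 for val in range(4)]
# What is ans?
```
Trace:
  val=0
  val=1
  val=2
  val=3
  ans=[1, 3, 5, 7]

Final answer: [1, 3, 5, 7]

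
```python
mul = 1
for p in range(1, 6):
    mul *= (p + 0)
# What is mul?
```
Trace:
  mul=1
  mul=1, p=1
  mul=2, p=2
  mul=6, p=3
  mul=24, p=4
  mul=120, p=5

Final answer: 120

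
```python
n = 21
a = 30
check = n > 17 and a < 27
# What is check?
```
Trace:
  n=21
  n=21, a=30
  n=21, a=30, check=False

Final answer: False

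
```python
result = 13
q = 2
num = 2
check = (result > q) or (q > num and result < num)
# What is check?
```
Trace:
  result=13
  result=13, q=2
  result=13, q=2, num=2
  result=13, q=2, num=2, check=True

Final answer: True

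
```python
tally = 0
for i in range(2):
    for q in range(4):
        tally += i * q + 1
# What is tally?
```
Trace:
  tally=0
  tally=1, i=0, q=0
  tally=2, i=0, q=1
  tally=3, i=0, q=2
  tally=4, i=0, q=3
  tally=5, i=1, q=0
  tally=7, i=1, q=1
  tally=10, i=1, q=2
  tally=14, i=1, q=3

Final answer: 14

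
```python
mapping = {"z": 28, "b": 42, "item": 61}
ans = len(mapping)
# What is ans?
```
Trace:
  mapping={'z': 28, 'b': 42, 'item': 61}
  mapping={'z': 28, 'b': 42, 'item': 61}, ans=3

Final answer: 3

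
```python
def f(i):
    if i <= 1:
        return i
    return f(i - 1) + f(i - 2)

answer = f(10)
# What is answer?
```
Call trace (a repeated sub-call is expanded the first time; later identical calls just restate its return value):
f(i=10)
  f(i=9)
    f(i=8)
      f(i=7)
        f(i=6)
          f(i=5)
            f(i=4)
              f(i=3)
                f(i=2)
                  f(i=1)
                  -> return 1
                  f(i=0)
                  -> return 0
                -> return 1
                f(i=1)
                -> return 1
              -> return 2
              f(i=2) -> return 1  (same call as traced above)
            -> return 3
            f(i=3) -> return 2  (same call as traced above)
          -> return 5
          f(i=4) -> return 3  (same call as traced above)
        -> return 8
        f(i=5) -> return 5  (same call as traced above)
      -> return 13
      f(i=6) -> return 8  (same call as traced above)
    -> return 21
    f(i=7) -> return 13  (same call as traced above)
  -> return 34
  f(i=8) -> return 21  (same call as traced above)
-> return 55

Final answer: 55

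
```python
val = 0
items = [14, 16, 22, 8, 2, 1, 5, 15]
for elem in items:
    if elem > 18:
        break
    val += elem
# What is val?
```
Trace:
  val=0
  val=14, elem=14
  val=30, elem=16
  val=30, elem=22

Final answer: 30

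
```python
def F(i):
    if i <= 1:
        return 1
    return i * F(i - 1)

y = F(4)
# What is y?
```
Call trace:
F(i=4)
  F(i=3)
    F(i=2)
      F(i=1)
      -> return 1
    -> return 2
  -> return 6
-> return 24

Final answer: 24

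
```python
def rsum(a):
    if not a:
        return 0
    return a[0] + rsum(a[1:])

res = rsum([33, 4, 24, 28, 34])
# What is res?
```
Call trace:
rsum(a=[33, 4, 24, 28, 34])
  rsum(a=[4, 24, 28, 34])
    rsum(a=[24, 28, 34])
      rsum(a=[28, 34])
        rsum(a=[34])
          rsum(a=[])
          -> return 0
        -> return 34
      -> return 62
    -> return 86
  -> return 90
-> return 123

Final answer: 123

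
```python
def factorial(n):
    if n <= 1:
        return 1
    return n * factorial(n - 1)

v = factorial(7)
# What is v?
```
Call trace:
factorial(n=7)
  factorial(n=6)
    factorial(n=5)
      factorial(n=4)
        factorial(n=3)
          factorial(n=2)
            factorial(n=1)
            -> return 1
          -> return 2
        -> return 6
      -> return 24
    -> return 120
  -> return 720
-> return 5040

Final answer: 5040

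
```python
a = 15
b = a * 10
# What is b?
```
Trace:
  a=15
  a=15, b=150

Final answer: 150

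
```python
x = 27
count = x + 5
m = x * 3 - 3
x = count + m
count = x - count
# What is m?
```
Trace:
  x=27
  x=27, count=32
  x=27, count=32, m=78
  x=110, count=32, m=78
  x=110, count=78, m=78

Final answer: 78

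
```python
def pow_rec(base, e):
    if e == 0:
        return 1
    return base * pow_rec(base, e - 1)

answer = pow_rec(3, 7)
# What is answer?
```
Call trace:
pow_rec(base=3, e=7)
  pow_rec(base=3, e=6)
    pow_rec(base=3, e=5)
      pow_rec(base=3, e=4)
        pow_rec(base=3, e=3)
          pow_rec(base=3, e=2)
            pow_rec(base=3, e=1)
              pow_rec(base=3, e=0)
              -> return 1
            -> return 3
          -> return 9
        -> return 27
      -> return 81
    -> return 243
  -> return 729
-> return 2187

Final answer: 2187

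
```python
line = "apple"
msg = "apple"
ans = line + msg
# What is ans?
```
Trace:
  line='apple'
  line='apple', msg='apple'
  line='apple', msg='apple', ans='appleapple'

Final answer: 'appleapple'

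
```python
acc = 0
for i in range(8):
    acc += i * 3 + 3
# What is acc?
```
Trace:
  acc=0
  acc=3, i=0
  acc=9, i=1
  acc=18, i=2
  acc=30, i=3
  acc=45, i=4
  acc=63, i=5
  acc=84, i=6
  acc=108, i=7

Final answer: 108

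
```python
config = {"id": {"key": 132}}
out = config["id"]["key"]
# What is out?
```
Trace:
  config={'id': {'key': 132}}
  config={'id': {'key': 132}}, out=132

Final answer: 132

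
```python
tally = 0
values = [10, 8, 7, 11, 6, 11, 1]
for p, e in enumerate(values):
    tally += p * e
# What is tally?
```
Trace:
  tally=0
  tally=0, p=0, e=10
  tally=8, p=1, e=8
  tally=22, p=2, e=7
  tally=55, p=3, e=11
  tally=79, p=4, e=6
  tally=134, p=5, e=11
  tally=140, p=6, e=1

Final answer: 140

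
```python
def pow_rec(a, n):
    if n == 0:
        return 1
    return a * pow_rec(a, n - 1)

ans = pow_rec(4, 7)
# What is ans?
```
Call trace:
pow_rec(a=4, n=7)
  pow_rec(a=4, n=6)
    pow_rec(a=4, n=5)
      pow_rec(a=4, n=4)
        pow_rec(a=4, n=3)
          pow_rec(a=4, n=2)
            pow_rec(a=4, n=1)
              pow_rec(a=4, n=0)
              -> return 1
            -> return 4
          -> return 16
        -> return 64
      -> return 256
    -> return 1024
  -> return 4096
-> return 16384

Final answer: 16384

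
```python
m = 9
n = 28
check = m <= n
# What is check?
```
Trace:
  m=9
  m=9, n=28
  m=9, n=28, check=True

Final answer: True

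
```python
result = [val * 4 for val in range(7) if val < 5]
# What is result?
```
Trace:
  val=0
  val=1
  val=2
  val=3
  val=4
  val=5
  val=6
  result=[0, 4, 8, 12, 16]

Final answer: [0, 4, 8, 12, 16]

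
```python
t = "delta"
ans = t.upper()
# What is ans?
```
Trace:
  t='delta'
  t='delta', ans='DELTA'

Final answer: 'DELTA'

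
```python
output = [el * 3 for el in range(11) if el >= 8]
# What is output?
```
Trace:
  el=0
  el=1
  el=2
  el=3
  el=4
  el=5
  el=6
  el=7
  el=8
  el=9
  el=10
  output=[24, 27, 30]

Final answer: [24, 27, 30]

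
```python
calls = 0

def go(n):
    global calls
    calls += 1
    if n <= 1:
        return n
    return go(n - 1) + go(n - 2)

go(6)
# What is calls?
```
Call trace (a repeated sub-call is expanded the first time; later identical calls just restate its return value):
go(n=6)
  go(n=5)
    go(n=4)
      go(n=3)
        go(n=2)
          go(n=1)
          -> return 1
          go(n=0)
          -> return 0
        -> return 1
        go(n=1)
        -> return 1
      -> return 2
      go(n=2) -> return 1  (same call as traced above)
    -> return 3
    go(n=3) -> return 2  (same call as traced above)
  -> return 5
  go(n=4) -> return 3  (same call as traced above)
-> return 8

calls is incremented once per call, so count the calls in each subtree. Let C(n) = number of calls made by go(n).
C(0) = C(1) = 1 (base case, no recursion); C(n) = 1 + C(n - 1) + C(n - 2) otherwise.
C(2) = 1 + C(1) + C(0) = 1 + 1 + 1 = 3
C(3) = 1 + C(2) + C(1) = 1 + 3 + 1 = 5
C(4) = 1 + C(3) + C(2) = 1 + 5 + 3 = 9
C(5) = 1 + C(4) + C(3) = 1 + 9 + 5 = 15
C(6) = 1 + C(5) + C(4) = 1 + 15 + 9 = 25
calls = C(6) = 25

Final answer: 25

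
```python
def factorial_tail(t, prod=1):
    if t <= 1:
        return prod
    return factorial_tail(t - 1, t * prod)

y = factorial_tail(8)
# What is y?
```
Call trace:
factorial_tail(t=8, prod=1)
  factorial_tail(t=7, prod=8)
    factorial_tail(t=6, prod=56)
      factorial_tail(t=5, prod=336)
        factorial_tail(t=4, prod=1680)
          factorial_tail(t=3, prod=6720)
            factorial_tail(t=2, prod=20160)
              factorial_tail(t=1, prod=40320)
              -> return 40320
            -> return 40320
          -> return 40320
        -> return 40320
      -> return 40320
    -> return 40320
  -> return 40320
-> return 40320

Final answer: 40320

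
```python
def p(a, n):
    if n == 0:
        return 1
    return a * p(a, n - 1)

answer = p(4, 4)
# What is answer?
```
Call trace:
p(a=4, n=4)
  p(a=4, n=3)
    p(a=4, n=2)
      p(a=4, n=1)
        p(a=4, n=0)
        -> return 1
      -> return 4
    -> return 16
  -> return 64
-> return 256

Final answer: 256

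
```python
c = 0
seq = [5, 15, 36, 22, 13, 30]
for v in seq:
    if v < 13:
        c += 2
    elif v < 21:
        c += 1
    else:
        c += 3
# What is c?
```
Trace:
  c=0
  c=2, v=5
  c=3, v=15
  c=6, v=36
  c=9, v=22
  c=10, v=13
  c=13, v=30

Final answer: 13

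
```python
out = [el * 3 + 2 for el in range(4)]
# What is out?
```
Trace:
  el=0
  el=1
  el=2
  el=3
  out=[2, 5, 8, 11]

Final answer: [2, 5, 8, 11]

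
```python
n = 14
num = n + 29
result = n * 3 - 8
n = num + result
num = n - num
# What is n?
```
Trace:
  n=14
  n=14, num=43
  n=14, num=43, result=34
  n=77, num=43, result=34
  n=77, num=34, result=34

Final answer: 77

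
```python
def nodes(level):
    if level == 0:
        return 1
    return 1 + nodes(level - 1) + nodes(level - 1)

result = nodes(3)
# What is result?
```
Call trace (a repeated sub-call is expanded the first time; later identical calls just restate its return value):
nodes(level=3)
  nodes(level=2)
    nodes(level=1)
      nodes(level=0)
      -> return 1
      nodes(level=0)
      -> return 1
    -> return 3
    nodes(level=1) -> return 3  (same call as traced above)
  -> return 7
  nodes(level=2) -> return 7  (same call as traced above)
-> return 15

Final answer: 15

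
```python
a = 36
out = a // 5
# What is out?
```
Trace:
  a=36
  a=36, out=7

Final answer: 7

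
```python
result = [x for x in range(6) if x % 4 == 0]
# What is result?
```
Trace:
  x=0
  x=1
  x=2
  x=3
  x=4
  x=5
  result=[0, 4]

Final answer: [0, 4]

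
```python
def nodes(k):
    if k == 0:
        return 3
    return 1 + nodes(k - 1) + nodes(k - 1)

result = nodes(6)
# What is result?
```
Call trace (a repeated sub-call is expanded the first time; later identical calls just restate its return value):
nodes(k=6)
  nodes(k=5)
    nodes(k=4)
      nodes(k=3)
        nodes(k=2)
          nodes(k=1)
            nodes(k=0)
            -> return 3
            nodes(k=0)
            -> return 3
          -> return 7
          nodes(k=1) -> return 7  (same call as traced above)
        -> return 15
        nodes(k=2) -> return 15  (same call as traced above)
      -> return 31
      nodes(k=3) -> return 31  (same call as traced above)
    -> return 63
    nodes(k=4) -> return 63  (same call as traced above)
  -> return 127
  nodes(k=5) -> return 127  (same call as traced above)
-> return 255

Final answer: 255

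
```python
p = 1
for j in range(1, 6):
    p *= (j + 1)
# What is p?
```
Trace:
  p=1
  p=2, j=1
  p=6, j=2
  p=24, j=3
  p=120, j=4
  p=720, j=5

Final answer: 720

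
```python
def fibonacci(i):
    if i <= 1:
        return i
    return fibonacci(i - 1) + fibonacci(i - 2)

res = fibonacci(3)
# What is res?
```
Call trace:
fibonacci(i=3)
  fibonacci(i=2)
    fibonacci(i=1)
    -> return 1
    fibonacci(i=0)
    -> return 0
  -> return 1
  fibonacci(i=1)
  -> return 1
-> return 2

Final answer: 2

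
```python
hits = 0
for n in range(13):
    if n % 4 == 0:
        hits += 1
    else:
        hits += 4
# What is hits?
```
Trace:
  hits=0
  hits=1, n=0
  hits=5, n=1
  hits=9, n=2
  hits=13, n=3
  hits=14, n=4
  hits=18, n=5
  hits=22, n=6
  hits=26, n=7
  hits=27, n=8
  hits=31, n=9
  hits=35, n=10
  hits=39, n=11
  hits=40, n=12

Final answer: 40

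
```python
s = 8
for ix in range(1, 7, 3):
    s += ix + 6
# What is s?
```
Trace:
  s=8
  s=15, ix=1
  s=25, ix=4

Final answer: 25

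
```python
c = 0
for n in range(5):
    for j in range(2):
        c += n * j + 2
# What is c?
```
Trace:
  c=0
  c=2, n=0, j=0
  c=4, n=0, j=1
  c=6, n=1, j=0
  c=9, n=1, j=1
  c=11, n=2, j=0
  c=15, n=2, j=1
  c=17, n=3, j=0
  c=22, n=3, j=1
  c=24, n=4, j=0
  c=30, n=4, j=1

Final answer: 30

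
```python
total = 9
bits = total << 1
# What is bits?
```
Trace:
  total=9
  total=9, bits=18

Final answer: 18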